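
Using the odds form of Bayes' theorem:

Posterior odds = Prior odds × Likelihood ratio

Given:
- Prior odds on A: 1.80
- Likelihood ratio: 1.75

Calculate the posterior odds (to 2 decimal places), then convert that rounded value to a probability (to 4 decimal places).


Step 1: Calculate posterior odds
Posterior odds = Prior odds × LR
               = 1.80 × 1.75
               = 3.15

Step 2: Convert to probability
P(A|E) = Posterior odds / (1 + Posterior odds)
       = 3.15 / (1 + 3.15)
       = 3.15 / 4.15
       = 0.7590

The evidence increased P(A) from 0.6429 to 0.7590.


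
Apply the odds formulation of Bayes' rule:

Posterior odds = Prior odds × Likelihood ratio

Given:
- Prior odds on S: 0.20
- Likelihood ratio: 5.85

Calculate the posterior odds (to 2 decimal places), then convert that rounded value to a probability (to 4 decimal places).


Step 1: Calculate posterior odds
Posterior odds = Prior odds × LR
               = 0.20 × 5.85
               = 1.17

Step 2: Convert to probability
P(S|E) = Posterior odds / (1 + Posterior odds)
       = 1.17 / (1 + 1.17)
       = 1.17 / 2.17
       = 0.5392

The evidence increased P(S) from 0.1667 to 0.5392.


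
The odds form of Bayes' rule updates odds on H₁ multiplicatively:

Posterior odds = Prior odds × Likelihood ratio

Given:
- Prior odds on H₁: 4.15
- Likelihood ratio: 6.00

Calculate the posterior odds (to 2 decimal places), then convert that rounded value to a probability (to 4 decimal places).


Step 1: Calculate posterior odds
Posterior odds = Prior odds × LR
               = 4.15 × 6.00
               = 24.90

Step 2: Convert to probability
P(H₁|E) = Posterior odds / (1 + Posterior odds)
       = 24.90 / (1 + 24.90)
       = 24.90 / 25.90
       = 0.9614

The evidence increased P(H₁) from 0.8058 to 0.9614.


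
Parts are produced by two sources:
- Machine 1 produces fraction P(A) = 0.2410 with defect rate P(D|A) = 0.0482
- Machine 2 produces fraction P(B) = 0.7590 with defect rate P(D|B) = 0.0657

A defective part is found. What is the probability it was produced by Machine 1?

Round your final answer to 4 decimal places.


Let A = from Machine 1, D = defective

Given:
- P(A) = 0.2410, P(B) = 0.7590
- P(D|A) = 0.0482, P(D|B) = 0.0657

Step 1: Find P(D)
P(D) = P(D|A)P(A) + P(D|B)P(B)
     = 0.0482 × 0.2410 + 0.0657 × 0.7590
     = 0.01161620 + 0.04986630
     = 0.06148250

Step 2: Apply Bayes' theorem
P(A|D) = P(D|A)P(A) / P(D)
       = 0.01161620 / 0.06148250
       = 0.1889


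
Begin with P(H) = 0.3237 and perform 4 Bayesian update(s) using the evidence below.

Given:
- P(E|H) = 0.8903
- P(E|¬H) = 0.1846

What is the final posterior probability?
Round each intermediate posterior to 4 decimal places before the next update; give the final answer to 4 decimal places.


Sequential Bayesian updating:

Initial prior: P(H) = 0.3237

Update 1:
  P(E) = 0.8903 × 0.3237 + 0.1846 × 0.6763 = 0.28819011 + 0.12484498 = 0.41303509
  P(H|E) = 0.28819011 / 0.41303509 = 0.6977

Update 2:
  P(E) = 0.8903 × 0.6977 + 0.1846 × 0.3023 = 0.62116231 + 0.05580458 = 0.67696689
  P(H|E) = 0.62116231 / 0.67696689 = 0.9176

Update 3:
  P(E) = 0.8903 × 0.9176 + 0.1846 × 0.0824 = 0.81693928 + 0.01521104 = 0.83215032
  P(H|E) = 0.81693928 / 0.83215032 = 0.9817

Update 4:
  P(E) = 0.8903 × 0.9817 + 0.1846 × 0.0183 = 0.87400751 + 0.00337818 = 0.87738569
  P(H|E) = 0.87400751 / 0.87738569 = 0.9961

Final posterior: 0.9961


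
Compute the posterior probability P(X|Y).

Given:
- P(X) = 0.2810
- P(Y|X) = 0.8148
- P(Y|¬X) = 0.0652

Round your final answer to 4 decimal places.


Bayes' theorem: P(X|Y) = P(Y|X) × P(X) / P(Y)

Step 1: Calculate P(Y) using law of total probability
P(Y) = P(Y|X)P(X) + P(Y|¬X)P(¬X)
     = 0.8148 × 0.2810 + 0.0652 × 0.7190
     = 0.22895880 + 0.04687880
     = 0.27583760

Step 2: Apply Bayes' theorem
P(X|Y) = P(Y|X) × P(X) / P(Y)
       = 0.22895880 / 0.27583760
       = 0.8300


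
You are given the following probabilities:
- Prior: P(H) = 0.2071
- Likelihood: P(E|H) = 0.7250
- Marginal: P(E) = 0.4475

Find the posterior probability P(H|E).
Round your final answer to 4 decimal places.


Using Bayes' theorem:

P(H|E) = P(E|H) × P(H) / P(E)
       = 0.7250 × 0.2071 / 0.4475
       = 0.15014750 / 0.4475
       = 0.3355

The evidence strengthens our belief in H.
Prior: 0.2071 → Posterior: 0.3355


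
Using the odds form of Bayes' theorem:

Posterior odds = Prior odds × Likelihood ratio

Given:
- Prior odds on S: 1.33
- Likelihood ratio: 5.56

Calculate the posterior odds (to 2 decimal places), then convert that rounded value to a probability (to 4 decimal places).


Step 1: Calculate posterior odds
Posterior odds = Prior odds × LR
               = 1.33 × 5.56
               = 7.39

Step 2: Convert to probability
P(S|E) = Posterior odds / (1 + Posterior odds)
       = 7.39 / (1 + 7.39)
       = 7.39 / 8.39
       = 0.8808

The evidence increased P(S) from 0.5708 to 0.8808.


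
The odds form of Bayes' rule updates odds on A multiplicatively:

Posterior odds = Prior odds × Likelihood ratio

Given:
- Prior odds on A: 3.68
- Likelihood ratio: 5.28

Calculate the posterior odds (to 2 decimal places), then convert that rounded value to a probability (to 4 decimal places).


Step 1: Calculate posterior odds
Posterior odds = Prior odds × LR
               = 3.68 × 5.28
               = 19.43

Step 2: Convert to probability
P(A|E) = Posterior odds / (1 + Posterior odds)
       = 19.43 / (1 + 19.43)
       = 19.43 / 20.43
       = 0.9511

The evidence increased P(A) from 0.7863 to 0.9511.


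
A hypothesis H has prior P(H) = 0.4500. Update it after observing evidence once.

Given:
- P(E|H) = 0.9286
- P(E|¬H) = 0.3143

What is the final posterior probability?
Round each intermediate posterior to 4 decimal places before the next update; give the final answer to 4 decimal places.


Sequential Bayesian updating:

Initial prior: P(H) = 0.4500

Update 1:
  P(E) = 0.9286 × 0.4500 + 0.3143 × 0.5500 = 0.41787000 + 0.17286500 = 0.59073500
  P(H|E) = 0.41787000 / 0.59073500 = 0.7074

Final posterior: 0.7074


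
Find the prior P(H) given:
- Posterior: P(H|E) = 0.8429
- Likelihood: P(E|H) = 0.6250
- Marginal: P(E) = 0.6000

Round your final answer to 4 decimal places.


From Bayes' theorem: P(H|E) = P(E|H) × P(H) / P(E)

Rearranging for P(H):
P(H) = P(H|E) × P(E) / P(E|H)
     = 0.8429 × 0.6000 / 0.6250
     = 0.50574000 / 0.6250
     = 0.8092


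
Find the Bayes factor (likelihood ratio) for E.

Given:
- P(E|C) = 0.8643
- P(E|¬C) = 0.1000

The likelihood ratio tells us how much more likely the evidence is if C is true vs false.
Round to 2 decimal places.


Likelihood Ratio (LR) = P(E|C) / P(E|¬C)

LR = 0.8643 / 0.1000
   = 8.64

The evidence is 8.64 times more likely if C is true than if C is false.
Because LR exceeds 1, E is evidence for C.


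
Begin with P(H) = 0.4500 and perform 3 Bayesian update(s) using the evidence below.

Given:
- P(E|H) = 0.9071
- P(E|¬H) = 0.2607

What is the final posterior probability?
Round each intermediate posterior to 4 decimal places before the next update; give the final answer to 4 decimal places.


Sequential Bayesian updating:

Initial prior: P(H) = 0.4500

Update 1:
  P(E) = 0.9071 × 0.4500 + 0.2607 × 0.5500 = 0.40819500 + 0.14338500 = 0.55158000
  P(H|E) = 0.40819500 / 0.55158000 = 0.7400

Update 2:
  P(E) = 0.9071 × 0.7400 + 0.2607 × 0.2600 = 0.67125400 + 0.06778200 = 0.73903600
  P(H|E) = 0.67125400 / 0.73903600 = 0.9083

Update 3:
  P(E) = 0.9071 × 0.9083 + 0.2607 × 0.0917 = 0.82391893 + 0.02390619 = 0.84782512
  P(H|E) = 0.82391893 / 0.84782512 = 0.9718

Final posterior: 0.9718


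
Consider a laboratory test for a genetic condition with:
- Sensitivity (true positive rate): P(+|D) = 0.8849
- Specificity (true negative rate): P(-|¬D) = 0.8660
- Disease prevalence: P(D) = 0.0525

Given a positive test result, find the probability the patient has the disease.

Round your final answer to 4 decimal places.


Let D = has disease, + = positive test

Given:
- P(D) = 0.0525 (prevalence)
- P(+|D) = 0.8849 (sensitivity)
- P(-|¬D) = 0.8660 (specificity)
- P(+|¬D) = 0.1340 (false positive rate = 1 - specificity)

Step 1: Find P(+)
P(+) = P(+|D)P(D) + P(+|¬D)P(¬D)
     = 0.8849 × 0.0525 + 0.1340 × 0.9475
     = 0.04645725 + 0.12696500
     = 0.17342225

Step 2: Apply Bayes' theorem for P(D|+)
P(D|+) = P(+|D)P(D) / P(+)
       = 0.04645725 / 0.17342225
       = 0.2679


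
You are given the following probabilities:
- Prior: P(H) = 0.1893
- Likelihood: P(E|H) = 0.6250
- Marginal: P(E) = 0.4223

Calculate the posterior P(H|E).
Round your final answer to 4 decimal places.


Using Bayes' theorem:

P(H|E) = P(E|H) × P(H) / P(E)
       = 0.6250 × 0.1893 / 0.4223
       = 0.11831250 / 0.4223
       = 0.2802

The evidence strengthens our belief in H.
Prior: 0.1893 → Posterior: 0.2802


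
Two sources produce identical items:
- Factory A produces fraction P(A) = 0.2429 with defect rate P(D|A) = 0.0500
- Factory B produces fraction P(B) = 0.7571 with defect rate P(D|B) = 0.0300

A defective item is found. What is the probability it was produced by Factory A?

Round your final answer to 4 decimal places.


Let A = from Factory A, D = defective

Given:
- P(A) = 0.2429, P(B) = 0.7571
- P(D|A) = 0.0500, P(D|B) = 0.0300

Step 1: Find P(D)
P(D) = P(D|A)P(A) + P(D|B)P(B)
     = 0.0500 × 0.2429 + 0.0300 × 0.7571
     = 0.01214500 + 0.02271300
     = 0.03485800

Step 2: Apply Bayes' theorem
P(A|D) = P(D|A)P(A) / P(D)
       = 0.01214500 / 0.03485800
       = 0.3484


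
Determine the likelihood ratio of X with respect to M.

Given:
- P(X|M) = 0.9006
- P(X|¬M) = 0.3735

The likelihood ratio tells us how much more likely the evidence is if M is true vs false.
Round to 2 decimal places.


Likelihood Ratio (LR) = P(X|M) / P(X|¬M)

LR = 0.9006 / 0.3735
   = 2.41

The evidence is 2.41 times more likely if M is true than if M is false.
Because LR exceeds 1, X is evidence for M.


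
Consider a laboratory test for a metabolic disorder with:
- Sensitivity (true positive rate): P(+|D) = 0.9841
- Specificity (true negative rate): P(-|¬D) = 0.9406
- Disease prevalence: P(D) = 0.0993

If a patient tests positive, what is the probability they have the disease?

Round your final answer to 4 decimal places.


Let D = has disease, + = positive test

Given:
- P(D) = 0.0993 (prevalence)
- P(+|D) = 0.9841 (sensitivity)
- P(-|¬D) = 0.9406 (specificity)
- P(+|¬D) = 0.0594 (false positive rate = 1 - specificity)

Step 1: Find P(+)
P(+) = P(+|D)P(D) + P(+|¬D)P(¬D)
     = 0.9841 × 0.0993 + 0.0594 × 0.9007
     = 0.09772113 + 0.05350158
     = 0.15122271

Step 2: Apply Bayes' theorem for P(D|+)
P(D|+) = P(+|D)P(D) / P(+)
       = 0.09772113 / 0.15122271
       = 0.6462


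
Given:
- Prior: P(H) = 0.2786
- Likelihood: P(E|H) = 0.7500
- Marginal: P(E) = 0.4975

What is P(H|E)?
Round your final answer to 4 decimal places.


Using Bayes' theorem:

P(H|E) = P(E|H) × P(H) / P(E)
       = 0.7500 × 0.2786 / 0.4975
       = 0.20895000 / 0.4975
       = 0.4200

The evidence strengthens our belief in H.
Prior: 0.2786 → Posterior: 0.4200


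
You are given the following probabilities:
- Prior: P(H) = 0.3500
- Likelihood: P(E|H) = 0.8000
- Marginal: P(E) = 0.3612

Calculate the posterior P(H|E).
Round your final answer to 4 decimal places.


Using Bayes' theorem:

P(H|E) = P(E|H) × P(H) / P(E)
       = 0.8000 × 0.3500 / 0.3612
       = 0.28000000 / 0.3612
       = 0.7752

The evidence strengthens our belief in H.
Prior: 0.3500 → Posterior: 0.7752


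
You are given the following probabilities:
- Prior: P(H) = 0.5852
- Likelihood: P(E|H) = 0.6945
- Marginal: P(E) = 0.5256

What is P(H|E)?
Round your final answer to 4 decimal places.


Using Bayes' theorem:

P(H|E) = P(E|H) × P(H) / P(E)
       = 0.6945 × 0.5852 / 0.5256
       = 0.40642140 / 0.5256
       = 0.7733

The evidence strengthens our belief in H.
Prior: 0.5852 → Posterior: 0.7733


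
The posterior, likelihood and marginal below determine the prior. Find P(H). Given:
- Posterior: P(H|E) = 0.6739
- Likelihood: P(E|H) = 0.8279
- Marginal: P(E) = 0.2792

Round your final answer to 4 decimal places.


From Bayes' theorem: P(H|E) = P(E|H) × P(H) / P(E)

Rearranging for P(H):
P(H) = P(H|E) × P(E) / P(E|H)
     = 0.6739 × 0.2792 / 0.8279
     = 0.18815288 / 0.8279
     = 0.2273


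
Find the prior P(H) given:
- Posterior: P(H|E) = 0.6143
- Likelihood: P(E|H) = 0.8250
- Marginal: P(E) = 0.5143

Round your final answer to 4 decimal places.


From Bayes' theorem: P(H|E) = P(E|H) × P(H) / P(E)

Rearranging for P(H):
P(H) = P(H|E) × P(E) / P(E|H)
     = 0.6143 × 0.5143 / 0.8250
     = 0.31593449 / 0.8250
     = 0.3830


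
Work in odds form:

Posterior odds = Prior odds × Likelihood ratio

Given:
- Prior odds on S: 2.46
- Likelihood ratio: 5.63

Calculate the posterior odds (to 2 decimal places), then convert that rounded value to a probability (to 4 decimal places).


Step 1: Calculate posterior odds
Posterior odds = Prior odds × LR
               = 2.46 × 5.63
               = 13.85

Step 2: Convert to probability
P(S|E) = Posterior odds / (1 + Posterior odds)
       = 13.85 / (1 + 13.85)
       = 13.85 / 14.85
       = 0.9327

The evidence increased P(S) from 0.7110 to 0.9327.


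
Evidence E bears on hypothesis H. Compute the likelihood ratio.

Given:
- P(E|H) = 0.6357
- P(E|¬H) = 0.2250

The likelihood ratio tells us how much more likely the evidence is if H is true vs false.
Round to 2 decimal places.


Likelihood Ratio (LR) = P(E|H) / P(E|¬H)

LR = 0.6357 / 0.2250
   = 2.83

The evidence is 2.83 times more likely if H is true than if H is false.
Because LR exceeds 1, E is evidence for H.


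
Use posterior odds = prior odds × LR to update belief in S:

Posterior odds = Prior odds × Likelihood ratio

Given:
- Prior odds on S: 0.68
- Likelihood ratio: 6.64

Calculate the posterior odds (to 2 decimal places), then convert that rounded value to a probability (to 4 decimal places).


Step 1: Calculate posterior odds
Posterior odds = Prior odds × LR
               = 0.68 × 6.64
               = 4.52

Step 2: Convert to probability
P(S|E) = Posterior odds / (1 + Posterior odds)
       = 4.52 / (1 + 4.52)
       = 4.52 / 5.52
       = 0.8188

The evidence increased P(S) from 0.4048 to 0.8188.


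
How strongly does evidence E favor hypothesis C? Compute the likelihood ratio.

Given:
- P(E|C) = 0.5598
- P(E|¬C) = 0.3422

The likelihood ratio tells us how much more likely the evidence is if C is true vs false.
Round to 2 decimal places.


Likelihood Ratio (LR) = P(E|C) / P(E|¬C)

LR = 0.5598 / 0.3422
   = 1.64

The evidence is 1.64 times more likely if C is true than if C is false.
Because LR exceeds 1, E is evidence for C.


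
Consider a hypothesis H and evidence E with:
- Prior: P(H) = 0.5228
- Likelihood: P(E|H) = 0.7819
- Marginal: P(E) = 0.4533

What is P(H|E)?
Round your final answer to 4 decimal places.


Using Bayes' theorem:

P(H|E) = P(E|H) × P(H) / P(E)
       = 0.7819 × 0.5228 / 0.4533
       = 0.40877732 / 0.4533
       = 0.9018

The evidence strengthens our belief in H.
Prior: 0.5228 → Posterior: 0.9018


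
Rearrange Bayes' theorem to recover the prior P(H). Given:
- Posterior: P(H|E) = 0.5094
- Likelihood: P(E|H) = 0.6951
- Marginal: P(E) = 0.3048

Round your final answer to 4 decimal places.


From Bayes' theorem: P(H|E) = P(E|H) × P(H) / P(E)

Rearranging for P(H):
P(H) = P(H|E) × P(E) / P(E|H)
     = 0.5094 × 0.3048 / 0.6951
     = 0.15526512 / 0.6951
     = 0.2234


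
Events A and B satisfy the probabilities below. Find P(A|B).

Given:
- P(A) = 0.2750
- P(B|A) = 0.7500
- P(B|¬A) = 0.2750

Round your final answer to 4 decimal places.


Bayes' theorem: P(A|B) = P(B|A) × P(A) / P(B)

Step 1: Calculate P(B) using law of total probability
P(B) = P(B|A)P(A) + P(B|¬A)P(¬A)
     = 0.7500 × 0.2750 + 0.2750 × 0.7250
     = 0.20625000 + 0.19937500
     = 0.40562500

Step 2: Apply Bayes' theorem
P(A|B) = P(B|A) × P(A) / P(B)
       = 0.20625000 / 0.40562500
       = 0.5085


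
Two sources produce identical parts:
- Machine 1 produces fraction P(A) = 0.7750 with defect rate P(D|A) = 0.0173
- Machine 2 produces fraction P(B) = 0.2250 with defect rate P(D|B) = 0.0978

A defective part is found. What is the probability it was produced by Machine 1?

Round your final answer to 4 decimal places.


Let A = from Machine 1, D = defective

Given:
- P(A) = 0.7750, P(B) = 0.2250
- P(D|A) = 0.0173, P(D|B) = 0.0978

Step 1: Find P(D)
P(D) = P(D|A)P(A) + P(D|B)P(B)
     = 0.0173 × 0.7750 + 0.0978 × 0.2250
     = 0.01340750 + 0.02200500
     = 0.03541250

Step 2: Apply Bayes' theorem
P(A|D) = P(D|A)P(A) / P(D)
       = 0.01340750 / 0.03541250
       = 0.3786


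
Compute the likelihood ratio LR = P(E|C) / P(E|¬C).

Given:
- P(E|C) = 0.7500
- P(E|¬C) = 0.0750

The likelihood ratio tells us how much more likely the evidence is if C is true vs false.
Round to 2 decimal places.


Likelihood Ratio (LR) = P(E|C) / P(E|¬C)

LR = 0.7500 / 0.0750
   = 10.00

The evidence is 10.00 times more likely if C is true than if C is false.
LR > 1, so observing E raises the odds in favor of C.


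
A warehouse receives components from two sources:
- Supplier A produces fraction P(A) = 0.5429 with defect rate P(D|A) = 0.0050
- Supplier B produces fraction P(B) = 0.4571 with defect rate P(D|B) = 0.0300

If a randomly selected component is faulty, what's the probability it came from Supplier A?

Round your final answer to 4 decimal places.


Let A = from Supplier A, D = faulty

Given:
- P(A) = 0.5429, P(B) = 0.4571
- P(D|A) = 0.0050, P(D|B) = 0.0300

Step 1: Find P(D)
P(D) = P(D|A)P(A) + P(D|B)P(B)
     = 0.0050 × 0.5429 + 0.0300 × 0.4571
     = 0.00271450 + 0.01371300
     = 0.01642750

Step 2: Apply Bayes' theorem
P(A|D) = P(D|A)P(A) / P(D)
       = 0.00271450 / 0.01642750
       = 0.1652


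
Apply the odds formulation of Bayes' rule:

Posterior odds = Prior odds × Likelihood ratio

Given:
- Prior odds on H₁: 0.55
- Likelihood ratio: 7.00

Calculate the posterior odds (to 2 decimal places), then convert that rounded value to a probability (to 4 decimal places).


Step 1: Calculate posterior odds
Posterior odds = Prior odds × LR
               = 0.55 × 7.00
               = 3.85

Step 2: Convert to probability
P(H₁|E) = Posterior odds / (1 + Posterior odds)
       = 3.85 / (1 + 3.85)
       = 3.85 / 4.85
       = 0.7938

The evidence increased P(H₁) from 0.3548 to 0.7938.


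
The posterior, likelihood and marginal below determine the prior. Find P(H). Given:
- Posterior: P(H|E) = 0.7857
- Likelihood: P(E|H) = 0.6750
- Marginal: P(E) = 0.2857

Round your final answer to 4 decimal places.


From Bayes' theorem: P(H|E) = P(E|H) × P(H) / P(E)

Rearranging for P(H):
P(H) = P(H|E) × P(E) / P(E|H)
     = 0.7857 × 0.2857 / 0.6750
     = 0.22447449 / 0.6750
     = 0.3326


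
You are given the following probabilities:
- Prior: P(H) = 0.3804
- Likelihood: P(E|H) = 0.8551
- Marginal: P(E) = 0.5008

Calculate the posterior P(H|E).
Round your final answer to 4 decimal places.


Using Bayes' theorem:

P(H|E) = P(E|H) × P(H) / P(E)
       = 0.8551 × 0.3804 / 0.5008
       = 0.32528004 / 0.5008
       = 0.6495

The evidence strengthens our belief in H.
Prior: 0.3804 → Posterior: 0.6495


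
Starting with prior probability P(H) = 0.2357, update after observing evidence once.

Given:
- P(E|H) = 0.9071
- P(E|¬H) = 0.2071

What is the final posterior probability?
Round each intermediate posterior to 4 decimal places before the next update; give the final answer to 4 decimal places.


Sequential Bayesian updating:

Initial prior: P(H) = 0.2357

Update 1:
  P(E) = 0.9071 × 0.2357 + 0.2071 × 0.7643 = 0.21380347 + 0.15828653 = 0.37209000
  P(H|E) = 0.21380347 / 0.37209000 = 0.5746

Final posterior: 0.5746


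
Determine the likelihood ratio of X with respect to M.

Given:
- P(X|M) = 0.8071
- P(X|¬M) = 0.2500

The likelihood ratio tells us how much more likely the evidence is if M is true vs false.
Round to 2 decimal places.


Likelihood Ratio (LR) = P(X|M) / P(X|¬M)

LR = 0.8071 / 0.2500
   = 3.23

The evidence is 3.23 times more likely if M is true than if M is false.
Since LR > 1, the evidence supports M over ¬M.


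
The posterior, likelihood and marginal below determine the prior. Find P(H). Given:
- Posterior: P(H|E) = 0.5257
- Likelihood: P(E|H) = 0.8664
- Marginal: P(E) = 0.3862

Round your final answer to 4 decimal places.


From Bayes' theorem: P(H|E) = P(E|H) × P(H) / P(E)

Rearranging for P(H):
P(H) = P(H|E) × P(E) / P(E|H)
     = 0.5257 × 0.3862 / 0.8664
     = 0.20302534 / 0.8664
     = 0.2343


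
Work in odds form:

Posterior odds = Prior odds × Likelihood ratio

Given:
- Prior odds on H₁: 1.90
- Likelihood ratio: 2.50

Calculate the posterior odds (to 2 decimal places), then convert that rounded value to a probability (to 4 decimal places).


Step 1: Calculate posterior odds
Posterior odds = Prior odds × LR
               = 1.90 × 2.50
               = 4.75

Step 2: Convert to probability
P(H₁|E) = Posterior odds / (1 + Posterior odds)
       = 4.75 / (1 + 4.75)
       = 4.75 / 5.75
       = 0.8261

The evidence increased P(H₁) from 0.6552 to 0.8261.


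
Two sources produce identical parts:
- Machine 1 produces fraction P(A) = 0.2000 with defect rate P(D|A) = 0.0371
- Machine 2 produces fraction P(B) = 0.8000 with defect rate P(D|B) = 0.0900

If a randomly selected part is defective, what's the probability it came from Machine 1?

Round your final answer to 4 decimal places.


Let A = from Machine 1, D = defective

Given:
- P(A) = 0.2000, P(B) = 0.8000
- P(D|A) = 0.0371, P(D|B) = 0.0900

Step 1: Find P(D)
P(D) = P(D|A)P(A) + P(D|B)P(B)
     = 0.0371 × 0.2000 + 0.0900 × 0.8000
     = 0.00742000 + 0.07200000
     = 0.07942000

Step 2: Apply Bayes' theorem
P(A|D) = P(D|A)P(A) / P(D)
       = 0.00742000 / 0.07942000
       = 0.0934


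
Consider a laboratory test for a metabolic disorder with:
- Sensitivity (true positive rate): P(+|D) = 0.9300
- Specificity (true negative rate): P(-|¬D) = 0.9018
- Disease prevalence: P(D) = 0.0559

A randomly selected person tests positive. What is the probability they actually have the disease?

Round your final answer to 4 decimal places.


Let D = has disease, + = positive test

Given:
- P(D) = 0.0559 (prevalence)
- P(+|D) = 0.9300 (sensitivity)
- P(-|¬D) = 0.9018 (specificity)
- P(+|¬D) = 0.0982 (false positive rate = 1 - specificity)

Step 1: Find P(+)
P(+) = P(+|D)P(D) + P(+|¬D)P(¬D)
     = 0.9300 × 0.0559 + 0.0982 × 0.9441
     = 0.05198700 + 0.09271062
     = 0.14469762

Step 2: Apply Bayes' theorem for P(D|+)
P(D|+) = P(+|D)P(D) / P(+)
       = 0.05198700 / 0.14469762
       = 0.3593


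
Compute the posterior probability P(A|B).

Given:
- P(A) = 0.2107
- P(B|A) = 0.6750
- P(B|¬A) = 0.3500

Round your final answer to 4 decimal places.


Bayes' theorem: P(A|B) = P(B|A) × P(A) / P(B)

Step 1: Calculate P(B) using law of total probability
P(B) = P(B|A)P(A) + P(B|¬A)P(¬A)
     = 0.6750 × 0.2107 + 0.3500 × 0.7893
     = 0.14222250 + 0.27625500
     = 0.41847750

Step 2: Apply Bayes' theorem
P(A|B) = P(B|A) × P(A) / P(B)
       = 0.14222250 / 0.41847750
       = 0.3399


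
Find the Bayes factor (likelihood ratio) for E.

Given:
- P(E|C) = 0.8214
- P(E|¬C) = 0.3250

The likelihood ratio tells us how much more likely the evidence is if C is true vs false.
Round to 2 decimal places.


Likelihood Ratio (LR) = P(E|C) / P(E|¬C)

LR = 0.8214 / 0.3250
   = 2.53

The evidence is 2.53 times more likely if C is true than if C is false.
Because LR exceeds 1, E is evidence for C.


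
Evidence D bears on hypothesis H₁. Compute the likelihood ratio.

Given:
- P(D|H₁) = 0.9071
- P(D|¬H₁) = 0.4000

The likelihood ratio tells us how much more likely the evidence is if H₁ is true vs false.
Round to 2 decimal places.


Likelihood Ratio (LR) = P(D|H₁) / P(D|¬H₁)

LR = 0.9071 / 0.4000
   = 2.27

The evidence is 2.27 times more likely if H₁ is true than if H₁ is false.
Since LR > 1, the evidence supports H₁ over ¬H₁.


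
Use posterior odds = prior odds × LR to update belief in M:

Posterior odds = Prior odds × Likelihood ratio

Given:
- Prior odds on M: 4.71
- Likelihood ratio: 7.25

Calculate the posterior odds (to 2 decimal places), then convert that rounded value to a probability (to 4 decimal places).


Step 1: Calculate posterior odds
Posterior odds = Prior odds × LR
               = 4.71 × 7.25
               = 34.15

Step 2: Convert to probability
P(M|E) = Posterior odds / (1 + Posterior odds)
       = 34.15 / (1 + 34.15)
       = 34.15 / 35.15
       = 0.9716

The evidence increased P(M) from 0.8249 to 0.9716.


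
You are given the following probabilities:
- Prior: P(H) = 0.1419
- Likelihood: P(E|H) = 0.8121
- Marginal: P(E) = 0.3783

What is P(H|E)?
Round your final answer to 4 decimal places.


Using Bayes' theorem:

P(H|E) = P(E|H) × P(H) / P(E)
       = 0.8121 × 0.1419 / 0.3783
       = 0.11523699 / 0.3783
       = 0.3046

The evidence strengthens our belief in H.
Prior: 0.1419 → Posterior: 0.3046


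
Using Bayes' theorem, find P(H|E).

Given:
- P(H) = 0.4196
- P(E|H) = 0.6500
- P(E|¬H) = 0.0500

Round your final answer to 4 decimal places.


Bayes' theorem: P(H|E) = P(E|H) × P(H) / P(E)

Step 1: Calculate P(E) using law of total probability
P(E) = P(E|H)P(H) + P(E|¬H)P(¬H)
     = 0.6500 × 0.4196 + 0.0500 × 0.5804
     = 0.27274000 + 0.02902000
     = 0.30176000

Step 2: Apply Bayes' theorem
P(H|E) = P(E|H) × P(H) / P(E)
       = 0.27274000 / 0.30176000
       = 0.9038


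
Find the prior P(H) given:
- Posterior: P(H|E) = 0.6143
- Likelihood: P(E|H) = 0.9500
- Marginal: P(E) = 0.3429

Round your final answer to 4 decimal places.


From Bayes' theorem: P(H|E) = P(E|H) × P(H) / P(E)

Rearranging for P(H):
P(H) = P(H|E) × P(E) / P(E|H)
     = 0.6143 × 0.3429 / 0.9500
     = 0.21064347 / 0.9500
     = 0.2217


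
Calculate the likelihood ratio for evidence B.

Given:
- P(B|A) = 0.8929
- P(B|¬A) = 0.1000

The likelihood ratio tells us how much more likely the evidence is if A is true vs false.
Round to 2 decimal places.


Likelihood Ratio (LR) = P(B|A) / P(B|¬A)

LR = 0.8929 / 0.1000
   = 8.93

The evidence is 8.93 times more likely if A is true than if A is false.
Since LR > 1, the evidence supports A over ¬A.


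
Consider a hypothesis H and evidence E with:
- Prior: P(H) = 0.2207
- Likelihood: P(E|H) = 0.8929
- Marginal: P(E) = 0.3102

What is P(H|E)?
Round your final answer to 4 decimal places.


Using Bayes' theorem:

P(H|E) = P(E|H) × P(H) / P(E)
       = 0.8929 × 0.2207 / 0.3102
       = 0.19706303 / 0.3102
       = 0.6353

The evidence strengthens our belief in H.
Prior: 0.2207 → Posterior: 0.6353


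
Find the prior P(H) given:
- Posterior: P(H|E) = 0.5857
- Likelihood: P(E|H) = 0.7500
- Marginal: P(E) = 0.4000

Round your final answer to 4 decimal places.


From Bayes' theorem: P(H|E) = P(E|H) × P(H) / P(E)

Rearranging for P(H):
P(H) = P(H|E) × P(E) / P(E|H)
     = 0.5857 × 0.4000 / 0.7500
     = 0.23428000 / 0.7500
     = 0.3124


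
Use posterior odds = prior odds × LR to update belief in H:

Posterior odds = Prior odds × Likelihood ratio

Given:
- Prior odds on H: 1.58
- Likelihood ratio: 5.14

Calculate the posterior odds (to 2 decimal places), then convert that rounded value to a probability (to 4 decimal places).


Step 1: Calculate posterior odds
Posterior odds = Prior odds × LR
               = 1.58 × 5.14
               = 8.12

Step 2: Convert to probability
P(H|E) = Posterior odds / (1 + Posterior odds)
       = 8.12 / (1 + 8.12)
       = 8.12 / 9.12
       = 0.8904

The evidence increased P(H) from 0.6124 to 0.8904.


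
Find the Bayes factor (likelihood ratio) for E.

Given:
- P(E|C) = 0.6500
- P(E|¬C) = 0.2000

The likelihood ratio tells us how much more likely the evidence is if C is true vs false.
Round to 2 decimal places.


Likelihood Ratio (LR) = P(E|C) / P(E|¬C)

LR = 0.6500 / 0.2000
   = 3.25

The evidence is 3.25 times more likely if C is true than if C is false.
Since LR > 1, the evidence supports C over ¬C.


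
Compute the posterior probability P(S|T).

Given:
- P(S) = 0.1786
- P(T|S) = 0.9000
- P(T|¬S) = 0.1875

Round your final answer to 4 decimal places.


Bayes' theorem: P(S|T) = P(T|S) × P(S) / P(T)

Step 1: Calculate P(T) using law of total probability
P(T) = P(T|S)P(S) + P(T|¬S)P(¬S)
     = 0.9000 × 0.1786 + 0.1875 × 0.8214
     = 0.16074000 + 0.15401250
     = 0.31475250

Step 2: Apply Bayes' theorem
P(S|T) = P(T|S) × P(S) / P(T)
       = 0.16074000 / 0.31475250
       = 0.5107


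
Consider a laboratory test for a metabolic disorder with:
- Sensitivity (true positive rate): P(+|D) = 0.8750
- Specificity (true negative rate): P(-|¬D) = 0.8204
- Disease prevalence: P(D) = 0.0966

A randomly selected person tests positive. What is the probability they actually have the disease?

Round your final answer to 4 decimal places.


Let D = has disease, + = positive test

Given:
- P(D) = 0.0966 (prevalence)
- P(+|D) = 0.8750 (sensitivity)
- P(-|¬D) = 0.8204 (specificity)
- P(+|¬D) = 0.1796 (false positive rate = 1 - specificity)

Step 1: Find P(+)
P(+) = P(+|D)P(D) + P(+|¬D)P(¬D)
     = 0.8750 × 0.0966 + 0.1796 × 0.9034
     = 0.08452500 + 0.16225064
     = 0.24677564

Step 2: Apply Bayes' theorem for P(D|+)
P(D|+) = P(+|D)P(D) / P(+)
       = 0.08452500 / 0.24677564
       = 0.3425


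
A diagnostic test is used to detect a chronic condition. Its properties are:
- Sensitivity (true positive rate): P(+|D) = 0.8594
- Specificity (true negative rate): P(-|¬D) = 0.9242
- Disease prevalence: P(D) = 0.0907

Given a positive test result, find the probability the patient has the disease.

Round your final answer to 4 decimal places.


Let D = has disease, + = positive test

Given:
- P(D) = 0.0907 (prevalence)
- P(+|D) = 0.8594 (sensitivity)
- P(-|¬D) = 0.9242 (specificity)
- P(+|¬D) = 0.0758 (false positive rate = 1 - specificity)

Step 1: Find P(+)
P(+) = P(+|D)P(D) + P(+|¬D)P(¬D)
     = 0.8594 × 0.0907 + 0.0758 × 0.9093
     = 0.07794758 + 0.06892494
     = 0.14687252

Step 2: Apply Bayes' theorem for P(D|+)
P(D|+) = P(+|D)P(D) / P(+)
       = 0.07794758 / 0.14687252
       = 0.5307


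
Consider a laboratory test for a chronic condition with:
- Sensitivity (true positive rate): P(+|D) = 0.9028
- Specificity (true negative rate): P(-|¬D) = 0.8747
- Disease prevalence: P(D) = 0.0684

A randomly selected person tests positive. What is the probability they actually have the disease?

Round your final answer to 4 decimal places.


Let D = has disease, + = positive test

Given:
- P(D) = 0.0684 (prevalence)
- P(+|D) = 0.9028 (sensitivity)
- P(-|¬D) = 0.8747 (specificity)
- P(+|¬D) = 0.1253 (false positive rate = 1 - specificity)

Step 1: Find P(+)
P(+) = P(+|D)P(D) + P(+|¬D)P(¬D)
     = 0.9028 × 0.0684 + 0.1253 × 0.9316
     = 0.06175152 + 0.11672948
     = 0.17848100

Step 2: Apply Bayes' theorem for P(D|+)
P(D|+) = P(+|D)P(D) / P(+)
       = 0.06175152 / 0.17848100
       = 0.3460


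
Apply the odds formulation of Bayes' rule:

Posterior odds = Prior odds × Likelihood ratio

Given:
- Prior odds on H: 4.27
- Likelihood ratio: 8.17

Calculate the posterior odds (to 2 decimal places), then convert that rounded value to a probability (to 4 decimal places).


Step 1: Calculate posterior odds
Posterior odds = Prior odds × LR
               = 4.27 × 8.17
               = 34.89

Step 2: Convert to probability
P(H|E) = Posterior odds / (1 + Posterior odds)
       = 34.89 / (1 + 34.89)
       = 34.89 / 35.89
       = 0.9721

The evidence increased P(H) from 0.8102 to 0.9721.


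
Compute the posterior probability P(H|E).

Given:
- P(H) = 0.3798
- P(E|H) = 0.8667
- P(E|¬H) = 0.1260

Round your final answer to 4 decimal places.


Bayes' theorem: P(H|E) = P(E|H) × P(H) / P(E)

Step 1: Calculate P(E) using law of total probability
P(E) = P(E|H)P(H) + P(E|¬H)P(¬H)
     = 0.8667 × 0.3798 + 0.1260 × 0.6202
     = 0.32917266 + 0.07814520
     = 0.40731786

Step 2: Apply Bayes' theorem
P(H|E) = P(E|H) × P(H) / P(E)
       = 0.32917266 / 0.40731786
       = 0.8081


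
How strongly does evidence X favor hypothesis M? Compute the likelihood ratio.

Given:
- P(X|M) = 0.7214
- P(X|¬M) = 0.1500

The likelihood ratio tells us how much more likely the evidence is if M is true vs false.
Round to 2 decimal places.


Likelihood Ratio (LR) = P(X|M) / P(X|¬M)

LR = 0.7214 / 0.1500
   = 4.81

The evidence is 4.81 times more likely if M is true than if M is false.
Because LR exceeds 1, X is evidence for M.


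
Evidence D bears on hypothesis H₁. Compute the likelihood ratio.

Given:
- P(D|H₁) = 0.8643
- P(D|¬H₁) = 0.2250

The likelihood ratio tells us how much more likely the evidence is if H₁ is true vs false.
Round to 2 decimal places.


Likelihood Ratio (LR) = P(D|H₁) / P(D|¬H₁)

LR = 0.8643 / 0.2250
   = 3.84

The evidence is 3.84 times more likely if H₁ is true than if H₁ is false.
Because LR exceeds 1, D is evidence for H₁.


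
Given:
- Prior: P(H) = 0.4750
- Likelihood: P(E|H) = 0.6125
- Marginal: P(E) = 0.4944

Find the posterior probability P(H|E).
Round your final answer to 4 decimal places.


Using Bayes' theorem:

P(H|E) = P(E|H) × P(H) / P(E)
       = 0.6125 × 0.4750 / 0.4944
       = 0.29093750 / 0.4944
       = 0.5885

The evidence strengthens our belief in H.
Prior: 0.4750 → Posterior: 0.5885


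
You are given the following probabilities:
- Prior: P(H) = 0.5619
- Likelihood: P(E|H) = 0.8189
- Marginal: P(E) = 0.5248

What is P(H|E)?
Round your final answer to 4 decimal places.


Using Bayes' theorem:

P(H|E) = P(E|H) × P(H) / P(E)
       = 0.8189 × 0.5619 / 0.5248
       = 0.46013991 / 0.5248
       = 0.8768

The evidence strengthens our belief in H.
Prior: 0.5619 → Posterior: 0.8768


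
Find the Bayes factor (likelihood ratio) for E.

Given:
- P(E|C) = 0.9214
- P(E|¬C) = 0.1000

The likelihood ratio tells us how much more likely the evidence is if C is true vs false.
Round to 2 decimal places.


Likelihood Ratio (LR) = P(E|C) / P(E|¬C)

LR = 0.9214 / 0.1000
   = 9.21

The evidence is 9.21 times more likely if C is true than if C is false.
LR > 1, so observing E raises the odds in favor of C.


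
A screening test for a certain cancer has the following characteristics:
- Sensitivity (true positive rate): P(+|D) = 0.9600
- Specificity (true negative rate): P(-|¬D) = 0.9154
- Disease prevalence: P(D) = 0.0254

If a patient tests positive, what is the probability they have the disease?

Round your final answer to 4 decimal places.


Let D = has disease, + = positive test

Given:
- P(D) = 0.0254 (prevalence)
- P(+|D) = 0.9600 (sensitivity)
- P(-|¬D) = 0.9154 (specificity)
- P(+|¬D) = 0.0846 (false positive rate = 1 - specificity)

Step 1: Find P(+)
P(+) = P(+|D)P(D) + P(+|¬D)P(¬D)
     = 0.9600 × 0.0254 + 0.0846 × 0.9746
     = 0.02438400 + 0.08245116
     = 0.10683516

Step 2: Apply Bayes' theorem for P(D|+)
P(D|+) = P(+|D)P(D) / P(+)
       = 0.02438400 / 0.10683516
       = 0.2282


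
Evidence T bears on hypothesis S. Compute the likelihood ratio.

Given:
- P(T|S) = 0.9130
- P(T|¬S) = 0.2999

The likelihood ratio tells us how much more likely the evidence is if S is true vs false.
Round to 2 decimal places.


Likelihood Ratio (LR) = P(T|S) / P(T|¬S)

LR = 0.9130 / 0.2999
   = 3.04

The evidence is 3.04 times more likely if S is true than if S is false.
Because LR exceeds 1, T is evidence for S.


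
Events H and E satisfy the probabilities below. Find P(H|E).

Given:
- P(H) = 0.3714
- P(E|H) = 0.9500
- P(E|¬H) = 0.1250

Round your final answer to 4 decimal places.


Bayes' theorem: P(H|E) = P(E|H) × P(H) / P(E)

Step 1: Calculate P(E) using law of total probability
P(E) = P(E|H)P(H) + P(E|¬H)P(¬H)
     = 0.9500 × 0.3714 + 0.1250 × 0.6286
     = 0.35283000 + 0.07857500
     = 0.43140500

Step 2: Apply Bayes' theorem
P(H|E) = P(E|H) × P(H) / P(E)
       = 0.35283000 / 0.43140500
       = 0.8179


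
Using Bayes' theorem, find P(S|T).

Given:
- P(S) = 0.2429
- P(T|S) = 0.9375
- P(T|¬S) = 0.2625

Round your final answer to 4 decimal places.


Bayes' theorem: P(S|T) = P(T|S) × P(S) / P(T)

Step 1: Calculate P(T) using law of total probability
P(T) = P(T|S)P(S) + P(T|¬S)P(¬S)
     = 0.9375 × 0.2429 + 0.2625 × 0.7571
     = 0.22771875 + 0.19873875
     = 0.42645750

Step 2: Apply Bayes' theorem
P(S|T) = P(T|S) × P(S) / P(T)
       = 0.22771875 / 0.42645750
       = 0.5340


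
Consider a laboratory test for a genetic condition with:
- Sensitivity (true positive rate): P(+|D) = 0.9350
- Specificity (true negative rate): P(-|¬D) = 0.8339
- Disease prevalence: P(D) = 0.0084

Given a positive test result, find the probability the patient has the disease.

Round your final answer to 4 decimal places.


Let D = has disease, + = positive test

Given:
- P(D) = 0.0084 (prevalence)
- P(+|D) = 0.9350 (sensitivity)
- P(-|¬D) = 0.8339 (specificity)
- P(+|¬D) = 0.1661 (false positive rate = 1 - specificity)

Step 1: Find P(+)
P(+) = P(+|D)P(D) + P(+|¬D)P(¬D)
     = 0.9350 × 0.0084 + 0.1661 × 0.9916
     = 0.00785400 + 0.16470476
     = 0.17255876

Step 2: Apply Bayes' theorem for P(D|+)
P(D|+) = P(+|D)P(D) / P(+)
       = 0.00785400 / 0.17255876
       = 0.0455


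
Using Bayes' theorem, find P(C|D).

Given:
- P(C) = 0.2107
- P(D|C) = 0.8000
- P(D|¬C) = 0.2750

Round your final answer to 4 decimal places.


Bayes' theorem: P(C|D) = P(D|C) × P(C) / P(D)

Step 1: Calculate P(D) using law of total probability
P(D) = P(D|C)P(C) + P(D|¬C)P(¬C)
     = 0.8000 × 0.2107 + 0.2750 × 0.7893
     = 0.16856000 + 0.21705750
     = 0.38561750

Step 2: Apply Bayes' theorem
P(C|D) = P(D|C) × P(C) / P(D)
       = 0.16856000 / 0.38561750
       = 0.4371


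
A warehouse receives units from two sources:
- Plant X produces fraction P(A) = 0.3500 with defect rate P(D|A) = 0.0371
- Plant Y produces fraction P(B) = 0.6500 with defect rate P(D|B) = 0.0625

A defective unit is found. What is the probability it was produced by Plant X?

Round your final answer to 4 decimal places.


Let A = from Plant X, D = defective

Given:
- P(A) = 0.3500, P(B) = 0.6500
- P(D|A) = 0.0371, P(D|B) = 0.0625

Step 1: Find P(D)
P(D) = P(D|A)P(A) + P(D|B)P(B)
     = 0.0371 × 0.3500 + 0.0625 × 0.6500
     = 0.01298500 + 0.04062500
     = 0.05361000

Step 2: Apply Bayes' theorem
P(A|D) = P(D|A)P(A) / P(D)
       = 0.01298500 / 0.05361000
       = 0.2422


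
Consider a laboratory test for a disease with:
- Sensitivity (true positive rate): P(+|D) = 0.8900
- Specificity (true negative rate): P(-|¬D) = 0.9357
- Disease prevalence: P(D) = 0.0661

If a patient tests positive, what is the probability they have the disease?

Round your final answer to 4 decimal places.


Let D = has disease, + = positive test

Given:
- P(D) = 0.0661 (prevalence)
- P(+|D) = 0.8900 (sensitivity)
- P(-|¬D) = 0.9357 (specificity)
- P(+|¬D) = 0.0643 (false positive rate = 1 - specificity)

Step 1: Find P(+)
P(+) = P(+|D)P(D) + P(+|¬D)P(¬D)
     = 0.8900 × 0.0661 + 0.0643 × 0.9339
     = 0.05882900 + 0.06004977
     = 0.11887877

Step 2: Apply Bayes' theorem for P(D|+)
P(D|+) = P(+|D)P(D) / P(+)
       = 0.05882900 / 0.11887877
       = 0.4949


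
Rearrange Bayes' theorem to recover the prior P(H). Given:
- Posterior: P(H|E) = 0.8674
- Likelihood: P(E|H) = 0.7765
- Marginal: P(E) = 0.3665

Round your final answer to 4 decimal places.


From Bayes' theorem: P(H|E) = P(E|H) × P(H) / P(E)

Rearranging for P(H):
P(H) = P(H|E) × P(E) / P(E|H)
     = 0.8674 × 0.3665 / 0.7765
     = 0.31790210 / 0.7765
     = 0.4094


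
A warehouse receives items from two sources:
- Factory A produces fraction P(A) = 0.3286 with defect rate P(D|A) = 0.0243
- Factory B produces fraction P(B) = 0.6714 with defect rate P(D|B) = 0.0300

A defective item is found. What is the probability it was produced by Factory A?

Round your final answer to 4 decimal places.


Let A = from Factory A, D = defective

Given:
- P(A) = 0.3286, P(B) = 0.6714
- P(D|A) = 0.0243, P(D|B) = 0.0300

Step 1: Find P(D)
P(D) = P(D|A)P(A) + P(D|B)P(B)
     = 0.0243 × 0.3286 + 0.0300 × 0.6714
     = 0.00798498 + 0.02014200
     = 0.02812698

Step 2: Apply Bayes' theorem
P(A|D) = P(D|A)P(A) / P(D)
       = 0.00798498 / 0.02812698
       = 0.2839
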